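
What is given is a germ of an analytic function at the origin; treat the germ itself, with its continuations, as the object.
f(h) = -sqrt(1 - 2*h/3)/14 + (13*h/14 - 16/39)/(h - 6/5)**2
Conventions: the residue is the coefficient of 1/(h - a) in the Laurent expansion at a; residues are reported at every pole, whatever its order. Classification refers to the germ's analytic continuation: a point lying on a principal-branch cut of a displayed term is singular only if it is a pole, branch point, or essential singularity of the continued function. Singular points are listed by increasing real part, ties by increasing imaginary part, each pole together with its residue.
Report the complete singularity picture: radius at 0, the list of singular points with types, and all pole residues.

Radius of convergence at 0: 6/5.
At 6/5: a pole of order 2; residue 13/14.
At 3/2: an algebraic (square-root) branch point.

Denominator factor (h - 6/5)^2: pole of order 2 at 6/5, modulus 6/5.
Branch term (-1/14)*sqrt(1 - h/(3/2)): its argument vanishes at h = 3/2, a square-root branch point, modulus 3/2.
The radius of convergence is the smallest modulus among the singular points: 6/5.
The branch term is analytic at 6/5 and contributes nothing to the residue; only the rational part matters.
At the order-2 pole 6/5 set g(h) = (h - (6/5))^2*(rational part) = 13*h/14 - 16/39.
Order-2 pole: residue = g'(a); g'(6/5) = 13/14, so the residue is 13/14.
List the singular points by increasing real part (a conjugate pair: the negative imaginary part first).


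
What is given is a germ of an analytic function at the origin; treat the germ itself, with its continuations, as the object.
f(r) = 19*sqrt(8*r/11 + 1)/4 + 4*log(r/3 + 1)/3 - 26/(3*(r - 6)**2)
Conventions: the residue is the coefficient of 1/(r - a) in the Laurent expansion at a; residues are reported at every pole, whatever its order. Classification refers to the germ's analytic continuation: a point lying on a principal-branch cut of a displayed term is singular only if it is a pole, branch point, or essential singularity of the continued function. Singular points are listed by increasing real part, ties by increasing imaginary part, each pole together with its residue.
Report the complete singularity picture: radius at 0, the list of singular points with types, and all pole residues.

Denominator factor (r - 6)^2: pole of order 2 at 6, modulus 6.
Branch term (19/4)*sqrt(1 - r/(-11/8)): its argument vanishes at r = -11/8, a square-root branch point, modulus 11/8.
Branch term (4/3)*log(1 - r/(-3)): its argument vanishes at r = -3, a logarithmic branch point, modulus 3.
The radius of convergence is the smallest modulus among the singular points: 11/8.
The branch terms are analytic at 6 and contribute nothing to the residue; only the rational part matters.
At the order-2 pole 6 set g(r) = (r - (6))^2*(rational part) = -26/3.
Order-2 pole: residue = g'(a); g'(6) = 0, so the residue is 0.
List the singular points by increasing real part (a conjugate pair: the negative imaginary part first).

Radius of convergence at 0: 11/8.
At -3: a logarithmic branch point.
At -11/8: an algebraic (square-root) branch point.
At 6: a pole of order 2; residue 0.


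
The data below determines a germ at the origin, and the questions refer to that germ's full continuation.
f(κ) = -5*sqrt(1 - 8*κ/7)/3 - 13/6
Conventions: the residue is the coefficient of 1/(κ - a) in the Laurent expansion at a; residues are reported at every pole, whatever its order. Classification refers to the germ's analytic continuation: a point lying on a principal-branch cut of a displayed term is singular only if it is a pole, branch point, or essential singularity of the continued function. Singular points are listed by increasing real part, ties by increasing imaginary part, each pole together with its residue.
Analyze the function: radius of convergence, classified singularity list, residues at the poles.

Branch term (-5/3)*sqrt(1 - κ/(7/8)): its argument vanishes at κ = 7/8, a square-root branch point, modulus 7/8.
The radius of convergence is the smallest modulus among the singular points: 7/8.

Radius of convergence at 0: 7/8.
At 7/8: an algebraic (square-root) branch point.


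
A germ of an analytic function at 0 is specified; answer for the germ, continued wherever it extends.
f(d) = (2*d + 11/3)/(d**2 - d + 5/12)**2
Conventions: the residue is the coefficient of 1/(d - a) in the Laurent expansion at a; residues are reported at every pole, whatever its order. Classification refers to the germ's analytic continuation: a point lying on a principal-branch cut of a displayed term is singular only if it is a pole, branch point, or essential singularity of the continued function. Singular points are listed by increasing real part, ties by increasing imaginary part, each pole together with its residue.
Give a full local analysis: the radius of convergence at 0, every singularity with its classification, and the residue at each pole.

Radius of convergence at 0: (1/6)*sqrt(15).
At (1/2) - ((1/6)*sqrt(6))*i: a pole of order 2; residue ((7)*sqrt(6))*i.
At (1/2) + ((1/6)*sqrt(6))*i: a pole of order 2; residue -((7)*sqrt(6))*i.

Denominator factor (d**2 - d + 5/12)^2: discriminant -2/3, complex-conjugate roots (1/2) + ((1/6)*sqrt(6))*i and (1/2) - ((1/6)*sqrt(6))*i; poles of order 2, moduli (1/6)*sqrt(15) and (1/6)*sqrt(15).
The radius of convergence is the smallest modulus among the singular points: (1/6)*sqrt(15).
The factor d**2 - d + 5/12 splits as (d - a)(d - a') with a = (1/2) - ((1/6)*sqrt(6))*i, a' = (1/2) + ((1/6)*sqrt(6))*i. At the order-2 pole a set g(d) = (d - a)^2*f(d) = [2*d + 11/3] / (d - a')^2.
Order-2 pole: residue = g'(a); g'((1/2) - ((1/6)*sqrt(6))*i) = ((7)*sqrt(6))*i, so the residue is ((7)*sqrt(6))*i.
The factor d**2 - d + 5/12 splits as (d - a)(d - a') with a = (1/2) + ((1/6)*sqrt(6))*i, a' = (1/2) - ((1/6)*sqrt(6))*i. At the order-2 pole a set g(d) = (d - a)^2*f(d) = [2*d + 11/3] / (d - a')^2.
Order-2 pole: residue = g'(a); g'((1/2) + ((1/6)*sqrt(6))*i) = -((7)*sqrt(6))*i, so the residue is -((7)*sqrt(6))*i.
List the singular points by increasing real part (a conjugate pair: the negative imaginary part first).


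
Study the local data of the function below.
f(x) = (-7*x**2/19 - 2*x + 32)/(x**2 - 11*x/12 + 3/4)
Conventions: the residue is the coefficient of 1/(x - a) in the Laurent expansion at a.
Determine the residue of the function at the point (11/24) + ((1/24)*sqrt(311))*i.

The residue is (-533/456) - ((8987/7464)*sqrt(311))*i.

The factor x**2 - 11*x/12 + 3/4 splits as (x - a)(x - a') with a = (11/24) + ((1/24)*sqrt(311))*i, a' = (11/24) - ((1/24)*sqrt(311))*i. At the order-1 pole a set g(x) = (x - a)*f(x) = [-7*x**2/19 - 2*x + 32] / (x - a').
Simple pole: residue = g(a) at a = (11/24) + ((1/24)*sqrt(311))*i, which is (-533/456) - ((8987/7464)*sqrt(311))*i.


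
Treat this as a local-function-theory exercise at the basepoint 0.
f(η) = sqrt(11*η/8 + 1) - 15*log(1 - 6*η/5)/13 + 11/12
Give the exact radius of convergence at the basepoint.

The radius of convergence is 8/11.

Branch term (1)*sqrt(1 - η/(-8/11)): its argument vanishes at η = -8/11, a square-root branch point, modulus 8/11.
Branch term (-15/13)*log(1 - η/(5/6)): its argument vanishes at η = 5/6, a logarithmic branch point, modulus 5/6.
The radius of convergence is the smallest modulus among the singular points: 8/11.


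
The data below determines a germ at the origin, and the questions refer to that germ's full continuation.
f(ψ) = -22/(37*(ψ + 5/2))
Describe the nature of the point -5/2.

The denominator factor ψ + 5/2 vanishes at -5/2 and appears to the power 1; the numerator there equals -22/37, nonzero, and no other factor vanishes.
Hence a pole whose order is the multiplicity, 1.

The point is a pole of order 1.


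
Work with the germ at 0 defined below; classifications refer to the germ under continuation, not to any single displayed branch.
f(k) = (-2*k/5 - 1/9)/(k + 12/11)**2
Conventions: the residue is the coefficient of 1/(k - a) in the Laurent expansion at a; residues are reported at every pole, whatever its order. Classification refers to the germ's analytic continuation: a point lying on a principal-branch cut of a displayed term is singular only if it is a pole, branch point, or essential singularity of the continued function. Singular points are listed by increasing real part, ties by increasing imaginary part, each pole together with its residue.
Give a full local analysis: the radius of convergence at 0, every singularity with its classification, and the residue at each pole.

Radius of convergence at 0: 12/11.
At -12/11: a pole of order 2; residue -2/5.

Denominator factor (k + 12/11)^2: pole of order 2 at -12/11, modulus 12/11.
The radius of convergence is the smallest modulus among the singular points: 12/11.
At the order-2 pole -12/11 set g(k) = (k - (-12/11))^2*f(k) = -2*k/5 - 1/9.
Order-2 pole: residue = g'(a); g'(-12/11) = -2/5, so the residue is -2/5.


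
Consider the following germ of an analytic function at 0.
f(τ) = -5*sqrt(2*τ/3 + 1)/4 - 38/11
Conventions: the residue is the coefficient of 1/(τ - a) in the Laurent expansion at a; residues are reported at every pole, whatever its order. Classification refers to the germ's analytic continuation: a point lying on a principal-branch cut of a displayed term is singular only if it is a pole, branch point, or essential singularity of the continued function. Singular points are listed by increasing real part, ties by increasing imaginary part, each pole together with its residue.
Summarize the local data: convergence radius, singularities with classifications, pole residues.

Radius of convergence at 0: 3/2.
At -3/2: an algebraic (square-root) branch point.

Branch term (-5/4)*sqrt(1 - τ/(-3/2)): its argument vanishes at τ = -3/2, a square-root branch point, modulus 3/2.
The radius of convergence is the smallest modulus among the singular points: 3/2.


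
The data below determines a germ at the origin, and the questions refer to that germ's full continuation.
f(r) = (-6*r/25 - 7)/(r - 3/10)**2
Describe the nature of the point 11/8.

The point is a regular point.

Denominator factors: r - 3/10 = 43/40 at r = 11/8 — none vanishes.
So the germ continues analytically to 11/8.


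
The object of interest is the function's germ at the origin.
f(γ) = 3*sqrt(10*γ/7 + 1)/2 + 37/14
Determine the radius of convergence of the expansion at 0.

The radius of convergence is 7/10.

Branch term (3/2)*sqrt(1 - γ/(-7/10)): its argument vanishes at γ = -7/10, a square-root branch point, modulus 7/10.
The radius of convergence is the smallest modulus among the singular points: 7/10.


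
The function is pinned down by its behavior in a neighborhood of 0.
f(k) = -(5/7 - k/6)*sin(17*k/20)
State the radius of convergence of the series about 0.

The factor -sin(17*k/20) is entire and contributes no finite singular point.
The polynomial part has no poles.
No finite singular points: the Taylor series at 0 converges everywhere.

The radius of convergence is infinite.


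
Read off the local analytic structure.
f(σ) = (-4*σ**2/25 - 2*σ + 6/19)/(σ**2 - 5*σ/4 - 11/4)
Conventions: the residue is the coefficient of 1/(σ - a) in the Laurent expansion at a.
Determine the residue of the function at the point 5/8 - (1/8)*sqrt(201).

The residue is -11/10 + (1899/63650)*sqrt(201).

The factor σ**2 - 5*σ/4 - 11/4 splits as (σ - a)(σ - a') with a = 5/8 - (1/8)*sqrt(201), a' = 5/8 + (1/8)*sqrt(201). At the order-1 pole a set g(σ) = (σ - a)*f(σ) = [-4*σ**2/25 - 2*σ + 6/19] / (σ - a').
Simple pole: residue = g(a) at a = 5/8 - (1/8)*sqrt(201), which is -11/10 + (1899/63650)*sqrt(201).


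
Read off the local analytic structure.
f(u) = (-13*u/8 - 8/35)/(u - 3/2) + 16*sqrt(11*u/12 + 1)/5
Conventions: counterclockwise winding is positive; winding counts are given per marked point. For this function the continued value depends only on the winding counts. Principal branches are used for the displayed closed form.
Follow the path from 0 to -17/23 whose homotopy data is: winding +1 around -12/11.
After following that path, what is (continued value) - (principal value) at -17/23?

The rational part is single-valued and drops out of the difference; each branch term changes only by its own monodromy.
(16/5)*sqrt(1 - u/(-12/11)): winding +1 is odd, the square root flips sign, contributing -2*(16/5)*sqrt(1 - (-17/23)/(-12/11)) = -2*(16/5)*sqrt(89/276) = -(16/345)*sqrt(6141).
Summing the contributions at u = -17/23 gives -(16/345)*sqrt(6141).

Continued minus principal equals -(16/345)*sqrt(6141).


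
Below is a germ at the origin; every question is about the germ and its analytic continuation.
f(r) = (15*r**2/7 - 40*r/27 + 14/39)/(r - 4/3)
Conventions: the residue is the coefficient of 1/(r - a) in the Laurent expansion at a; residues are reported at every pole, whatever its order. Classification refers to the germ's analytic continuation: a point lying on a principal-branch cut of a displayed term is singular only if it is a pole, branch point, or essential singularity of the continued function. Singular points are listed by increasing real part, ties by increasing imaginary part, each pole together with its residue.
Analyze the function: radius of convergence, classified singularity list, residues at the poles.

Radius of convergence at 0: 4/3.
At 4/3: a pole of order 1; residue 16166/7371.

Denominator factor (r - 4/3): pole of order 1 at 4/3, modulus 4/3.
The radius of convergence is the smallest modulus among the singular points: 4/3.
At the order-1 pole 4/3 set g(r) = (r - (4/3))*f(r) = 15*r**2/7 - 40*r/27 + 14/39.
Simple pole: residue = g(a) at a = 4/3, which is 16166/7371.


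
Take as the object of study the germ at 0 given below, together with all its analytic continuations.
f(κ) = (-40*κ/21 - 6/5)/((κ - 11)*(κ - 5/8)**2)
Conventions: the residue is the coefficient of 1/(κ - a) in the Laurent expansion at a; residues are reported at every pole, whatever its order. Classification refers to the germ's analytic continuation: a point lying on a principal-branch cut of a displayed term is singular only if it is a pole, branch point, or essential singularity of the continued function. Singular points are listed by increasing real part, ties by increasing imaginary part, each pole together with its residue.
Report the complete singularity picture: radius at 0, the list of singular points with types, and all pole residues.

Denominator factor (κ - 5/8)^2: pole of order 2 at 5/8, modulus 5/8.
Denominator factor (κ - 11): pole of order 1 at 11, modulus 11.
The radius of convergence is the smallest modulus among the singular points: 5/8.
At the order-2 pole 5/8 set g(κ) = (κ - (5/8))^2*f(κ) = (-40*κ/21 - 6/5)/(κ - 11).
Order-2 pole: residue = g'(a); g'(5/8) = 148864/723345, so the residue is 148864/723345.
At the order-1 pole 11 set g(κ) = (κ - (11))*f(κ) = (-40*κ/21 - 6/5)/(κ - 5/8)**2.
Simple pole: residue = g(a) at a = 11, which is -148864/723345.
List the singular points by increasing real part (a conjugate pair: the negative imaginary part first).

Radius of convergence at 0: 5/8.
At 5/8: a pole of order 2; residue 148864/723345.
At 11: a pole of order 1; residue -148864/723345.


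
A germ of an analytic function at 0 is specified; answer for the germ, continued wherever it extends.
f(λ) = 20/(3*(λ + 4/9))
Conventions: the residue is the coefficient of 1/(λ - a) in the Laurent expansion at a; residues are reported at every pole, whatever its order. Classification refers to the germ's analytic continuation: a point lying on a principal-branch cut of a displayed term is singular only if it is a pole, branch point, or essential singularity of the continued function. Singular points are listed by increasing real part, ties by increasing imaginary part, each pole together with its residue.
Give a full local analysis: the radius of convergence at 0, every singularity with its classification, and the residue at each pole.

Denominator factor (λ + 4/9): pole of order 1 at -4/9, modulus 4/9.
The radius of convergence is the smallest modulus among the singular points: 4/9.
At the order-1 pole -4/9 set g(λ) = (λ - (-4/9))*f(λ) = 20/3.
Simple pole: residue = g(a) at a = -4/9, which is 20/3.

Radius of convergence at 0: 4/9.
At -4/9: a pole of order 1; residue 20/3.


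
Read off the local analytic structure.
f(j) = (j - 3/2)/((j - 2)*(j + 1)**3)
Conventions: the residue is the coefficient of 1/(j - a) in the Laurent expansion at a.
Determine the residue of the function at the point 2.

At the order-1 pole 2 set g(j) = (j - (2))*f(j) = (j - 3/2)/(j + 1)**3.
Simple pole: residue = g(a) at a = 2, which is 1/54.

The residue is 1/54.


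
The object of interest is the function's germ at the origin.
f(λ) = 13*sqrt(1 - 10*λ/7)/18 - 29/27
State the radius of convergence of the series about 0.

The radius of convergence is 7/10.

Branch term (13/18)*sqrt(1 - λ/(7/10)): its argument vanishes at λ = 7/10, a square-root branch point, modulus 7/10.
The radius of convergence is the smallest modulus among the singular points: 7/10.


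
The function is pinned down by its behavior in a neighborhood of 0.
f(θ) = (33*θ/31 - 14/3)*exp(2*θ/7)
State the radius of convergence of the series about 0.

The factor exp(2*θ/7) is entire and contributes no finite singular point.
The polynomial part has no poles.
No finite singular points: the Taylor series at 0 converges everywhere.

The radius of convergence is infinite.


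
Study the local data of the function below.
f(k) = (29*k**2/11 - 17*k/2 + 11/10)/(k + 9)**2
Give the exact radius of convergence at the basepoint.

The radius of convergence is 9.

Denominator factor (k + 9)^2: pole of order 2 at -9, modulus 9.
The radius of convergence is the smallest modulus among the singular points: 9.


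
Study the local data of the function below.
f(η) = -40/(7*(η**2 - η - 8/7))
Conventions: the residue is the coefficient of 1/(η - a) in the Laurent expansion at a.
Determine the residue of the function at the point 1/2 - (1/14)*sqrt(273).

The residue is (40/273)*sqrt(273).

The factor η**2 - η - 8/7 splits as (η - a)(η - a') with a = 1/2 - (1/14)*sqrt(273), a' = 1/2 + (1/14)*sqrt(273). At the order-1 pole a set g(η) = (η - a)*f(η) = [-40/7] / (η - a').
Simple pole: residue = g(a) at a = 1/2 - (1/14)*sqrt(273), which is (40/273)*sqrt(273).


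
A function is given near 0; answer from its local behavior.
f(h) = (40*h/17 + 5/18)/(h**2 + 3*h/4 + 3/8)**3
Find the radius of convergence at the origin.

Denominator factor (h**2 + 3*h/4 + 3/8)^3: discriminant -15/16, complex-conjugate roots (-3/8) + ((1/8)*sqrt(15))*i and (-3/8) - ((1/8)*sqrt(15))*i; poles of order 3, moduli (1/4)*sqrt(6) and (1/4)*sqrt(6).
The radius of convergence is the smallest modulus among the singular points: (1/4)*sqrt(6).

The radius of convergence is (1/4)*sqrt(6).


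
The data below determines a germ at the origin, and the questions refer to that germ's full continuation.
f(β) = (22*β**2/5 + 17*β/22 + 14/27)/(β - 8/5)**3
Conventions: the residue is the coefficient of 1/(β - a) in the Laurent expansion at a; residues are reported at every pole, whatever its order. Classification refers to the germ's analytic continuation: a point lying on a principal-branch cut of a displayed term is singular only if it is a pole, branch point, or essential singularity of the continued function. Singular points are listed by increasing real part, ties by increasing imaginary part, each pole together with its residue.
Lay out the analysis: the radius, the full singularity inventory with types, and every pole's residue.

Denominator factor (β - 8/5)^3: pole of order 3 at 8/5, modulus 8/5.
The radius of convergence is the smallest modulus among the singular points: 8/5.
At the order-3 pole 8/5 set g(β) = (β - (8/5))^3*f(β) = 22*β**2/5 + 17*β/22 + 14/27.
Order-3 pole: residue = g''(a)/2; g''(8/5) = 44/5, so the residue is 22/5.

Radius of convergence at 0: 8/5.
At 8/5: a pole of order 3; residue 22/5.


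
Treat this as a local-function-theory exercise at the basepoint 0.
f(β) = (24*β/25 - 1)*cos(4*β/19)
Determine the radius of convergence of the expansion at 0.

The factor cos(4*β/19) is entire and contributes no finite singular point.
The polynomial part has no poles.
No finite singular points: the Taylor series at 0 converges everywhere.

The radius of convergence is infinite.


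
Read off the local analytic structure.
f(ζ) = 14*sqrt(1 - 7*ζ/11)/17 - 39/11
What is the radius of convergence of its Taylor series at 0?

The radius of convergence is 11/7.

Branch term (14/17)*sqrt(1 - ζ/(11/7)): its argument vanishes at ζ = 11/7, a square-root branch point, modulus 11/7.
The radius of convergence is the smallest modulus among the singular points: 11/7.


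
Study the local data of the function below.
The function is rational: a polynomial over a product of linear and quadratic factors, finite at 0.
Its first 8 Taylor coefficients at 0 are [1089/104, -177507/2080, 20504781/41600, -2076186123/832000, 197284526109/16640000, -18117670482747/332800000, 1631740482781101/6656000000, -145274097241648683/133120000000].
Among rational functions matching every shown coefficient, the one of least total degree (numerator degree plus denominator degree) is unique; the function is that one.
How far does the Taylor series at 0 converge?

No rational of total degree below 3 reproduces all 8 coefficients; solving the [0/3] Pade equations on them gives f(α) = 11/(13*(α + 4/11)*(α**2 + 6*α/5 + 2/9)), whose expansion matches every shown term.
Denominator factor (α + 4/11): pole of order 1 at -4/11, modulus 4/11.
Denominator factor (α**2 + 6*α/5 + 2/9): discriminant 124/225, real irrational roots -3/5 + (1/15)*sqrt(31) and -3/5 - (1/15)*sqrt(31); poles of order 1, moduli 3/5 - (1/15)*sqrt(31) and 3/5 + (1/15)*sqrt(31).
The radius of convergence is the smallest modulus among the singular points: 3/5 - (1/15)*sqrt(31).

The radius of convergence is 3/5 - (1/15)*sqrt(31).


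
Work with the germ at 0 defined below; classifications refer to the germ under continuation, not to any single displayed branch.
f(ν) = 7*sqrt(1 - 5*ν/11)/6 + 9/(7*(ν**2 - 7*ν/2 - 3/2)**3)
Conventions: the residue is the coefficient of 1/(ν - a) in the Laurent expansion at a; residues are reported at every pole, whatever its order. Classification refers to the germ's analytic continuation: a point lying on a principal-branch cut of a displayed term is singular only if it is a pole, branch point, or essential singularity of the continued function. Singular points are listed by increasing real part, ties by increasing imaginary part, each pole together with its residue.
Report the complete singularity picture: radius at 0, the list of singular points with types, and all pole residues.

Radius of convergence at 0: -7/4 + (1/4)*sqrt(73).
At 7/4 - (1/4)*sqrt(73): a pole of order 3; residue -(1728/2723119)*sqrt(73).
At 11/5: an algebraic (square-root) branch point.
At 7/4 + (1/4)*sqrt(73): a pole of order 3; residue (1728/2723119)*sqrt(73).

Denominator factor (ν**2 - 7*ν/2 - 3/2)^3: discriminant 73/4, real irrational roots 7/4 + (1/4)*sqrt(73) and 7/4 - (1/4)*sqrt(73); poles of order 3, moduli 7/4 + (1/4)*sqrt(73) and -7/4 + (1/4)*sqrt(73).
Branch term (7/6)*sqrt(1 - ν/(11/5)): its argument vanishes at ν = 11/5, a square-root branch point, modulus 11/5.
The radius of convergence is the smallest modulus among the singular points: -7/4 + (1/4)*sqrt(73).
The branch term is analytic at 7/4 - (1/4)*sqrt(73) and contributes nothing to the residue; only the rational part matters.
The factor ν**2 - 7*ν/2 - 3/2 splits as (ν - a)(ν - a') with a = 7/4 - (1/4)*sqrt(73), a' = 7/4 + (1/4)*sqrt(73). At the order-3 pole a set g(ν) = (ν - a)^3*(rational part) = [9/7] / (ν - a')^3.
Order-3 pole: residue = g''(a)/2; g''(7/4 - (1/4)*sqrt(73)) = -(3456/2723119)*sqrt(73), so the residue is -(1728/2723119)*sqrt(73).
The branch term is analytic at 7/4 + (1/4)*sqrt(73) and contributes nothing to the residue; only the rational part matters.
The factor ν**2 - 7*ν/2 - 3/2 splits as (ν - a)(ν - a') with a = 7/4 + (1/4)*sqrt(73), a' = 7/4 - (1/4)*sqrt(73). At the order-3 pole a set g(ν) = (ν - a)^3*(rational part) = [9/7] / (ν - a')^3.
Order-3 pole: residue = g''(a)/2; g''(7/4 + (1/4)*sqrt(73)) = (3456/2723119)*sqrt(73), so the residue is (1728/2723119)*sqrt(73).
List the singular points by increasing real part (a conjugate pair: the negative imaginary part first).


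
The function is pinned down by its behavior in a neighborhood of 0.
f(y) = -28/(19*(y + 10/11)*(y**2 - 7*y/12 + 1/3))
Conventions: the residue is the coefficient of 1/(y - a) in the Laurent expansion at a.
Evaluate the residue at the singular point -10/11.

The residue is -6776/7771.

At the order-1 pole -10/11 set g(y) = (y - (-10/11))*f(y) = -28/(19*(y**2 - 7*y/12 + 1/3)).
Simple pole: residue = g(a) at a = -10/11, which is -6776/7771.


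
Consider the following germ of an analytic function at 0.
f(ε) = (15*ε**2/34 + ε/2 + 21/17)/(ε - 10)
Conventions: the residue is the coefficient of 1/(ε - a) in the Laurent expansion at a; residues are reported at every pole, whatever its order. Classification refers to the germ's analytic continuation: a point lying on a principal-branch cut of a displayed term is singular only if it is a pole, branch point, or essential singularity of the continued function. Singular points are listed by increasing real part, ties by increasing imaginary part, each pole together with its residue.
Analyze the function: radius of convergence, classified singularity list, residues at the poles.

Radius of convergence at 0: 10.
At 10: a pole of order 1; residue 856/17.

Denominator factor (ε - 10): pole of order 1 at 10, modulus 10.
The radius of convergence is the smallest modulus among the singular points: 10.
At the order-1 pole 10 set g(ε) = (ε - (10))*f(ε) = 15*ε**2/34 + ε/2 + 21/17.
Simple pole: residue = g(a) at a = 10, which is 856/17.


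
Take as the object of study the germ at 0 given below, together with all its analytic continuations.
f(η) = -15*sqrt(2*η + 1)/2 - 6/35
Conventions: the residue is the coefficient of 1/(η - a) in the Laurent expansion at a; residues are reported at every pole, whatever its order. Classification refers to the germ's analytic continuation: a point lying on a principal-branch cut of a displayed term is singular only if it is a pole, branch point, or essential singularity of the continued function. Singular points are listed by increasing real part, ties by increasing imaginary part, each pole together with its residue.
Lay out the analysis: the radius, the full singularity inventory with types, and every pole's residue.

Radius of convergence at 0: 1/2.
At -1/2: an algebraic (square-root) branch point.

Branch term (-15/2)*sqrt(1 - η/(-1/2)): its argument vanishes at η = -1/2, a square-root branch point, modulus 1/2.
The radius of convergence is the smallest modulus among the singular points: 1/2.


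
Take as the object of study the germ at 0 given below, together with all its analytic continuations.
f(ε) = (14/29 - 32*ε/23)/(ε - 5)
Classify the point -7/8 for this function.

The point is a regular point.

Denominator factors: ε - 5 = -47/8 at ε = -7/8 — none vanishes.
So the germ continues analytically to -7/8.


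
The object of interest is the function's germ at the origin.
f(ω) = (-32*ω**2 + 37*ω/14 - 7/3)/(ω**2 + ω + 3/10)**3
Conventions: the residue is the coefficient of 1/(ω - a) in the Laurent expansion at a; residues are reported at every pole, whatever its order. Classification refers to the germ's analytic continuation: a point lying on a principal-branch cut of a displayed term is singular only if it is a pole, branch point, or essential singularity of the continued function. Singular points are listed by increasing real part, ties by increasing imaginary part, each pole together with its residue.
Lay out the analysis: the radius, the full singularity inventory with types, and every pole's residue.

Denominator factor (ω**2 + ω + 3/10)^3: discriminant -1/5, complex-conjugate roots (-1/2) + ((1/10)*sqrt(5))*i and (-1/2) - ((1/10)*sqrt(5))*i; poles of order 3, moduli (1/10)*sqrt(30) and (1/10)*sqrt(30).
The radius of convergence is the smallest modulus among the singular points: (1/10)*sqrt(30).
The factor ω**2 + ω + 3/10 splits as (ω - a)(ω - a') with a = (-1/2) - ((1/10)*sqrt(5))*i, a' = (-1/2) + ((1/10)*sqrt(5))*i. At the order-3 pole a set g(ω) = (ω - a)^3*f(ω) = [-32*ω**2 + 37*ω/14 - 7/3] / (ω - a')^3.
Order-3 pole: residue = g''(a)/2; g''((-1/2) - ((1/10)*sqrt(5))*i) = -((25595/7)*sqrt(5))*i, so the residue is -((25595/14)*sqrt(5))*i.
The factor ω**2 + ω + 3/10 splits as (ω - a)(ω - a') with a = (-1/2) + ((1/10)*sqrt(5))*i, a' = (-1/2) - ((1/10)*sqrt(5))*i. At the order-3 pole a set g(ω) = (ω - a)^3*f(ω) = [-32*ω**2 + 37*ω/14 - 7/3] / (ω - a')^3.
Order-3 pole: residue = g''(a)/2; g''((-1/2) + ((1/10)*sqrt(5))*i) = ((25595/7)*sqrt(5))*i, so the residue is ((25595/14)*sqrt(5))*i.
List the singular points by increasing real part (a conjugate pair: the negative imaginary part first).

Radius of convergence at 0: (1/10)*sqrt(30).
At (-1/2) - ((1/10)*sqrt(5))*i: a pole of order 3; residue -((25595/14)*sqrt(5))*i.
At (-1/2) + ((1/10)*sqrt(5))*i: a pole of order 3; residue ((25595/14)*sqrt(5))*i.


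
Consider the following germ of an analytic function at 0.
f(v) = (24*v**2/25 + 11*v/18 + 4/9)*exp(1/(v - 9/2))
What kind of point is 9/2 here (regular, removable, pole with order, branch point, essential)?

The exponent 1/(v - (9/2)) has a pole at 9/2, so exp(1/(v - (9/2))) takes every nonzero value near it: an essential singularity (not a pole of any order).

The point is an essential singularity.


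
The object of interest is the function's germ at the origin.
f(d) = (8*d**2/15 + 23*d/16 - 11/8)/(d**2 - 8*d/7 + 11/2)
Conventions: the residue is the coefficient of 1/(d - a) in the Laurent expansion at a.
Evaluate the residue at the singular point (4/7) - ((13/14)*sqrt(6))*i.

The residue is (3439/3360) - ((3691/13104)*sqrt(6))*i.

The factor d**2 - 8*d/7 + 11/2 splits as (d - a)(d - a') with a = (4/7) - ((13/14)*sqrt(6))*i, a' = (4/7) + ((13/14)*sqrt(6))*i. At the order-1 pole a set g(d) = (d - a)*f(d) = [8*d**2/15 + 23*d/16 - 11/8] / (d - a').
Simple pole: residue = g(a) at a = (4/7) - ((13/14)*sqrt(6))*i, which is (3439/3360) - ((3691/13104)*sqrt(6))*i.


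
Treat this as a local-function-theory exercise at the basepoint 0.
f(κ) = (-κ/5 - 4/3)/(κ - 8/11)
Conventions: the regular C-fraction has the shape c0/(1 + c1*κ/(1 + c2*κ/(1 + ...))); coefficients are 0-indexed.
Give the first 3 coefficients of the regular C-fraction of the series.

Taylor coefficients (expand at 0): a_0 = 11/6, a_1 = 671/240, a_2 = 7381/1920.
c0 = a_0 = 11/6. Peel one level at a time: if S = 1 + c*κ/S' with S'(0) = 1, then c is the κ-coefficient of S and S' = c*κ/(S - 1).
S_1 = c0/f = 1 + (-61/40)*κ + (183/800)*κ^2 + ...; c1 = -61/40.
S_2 = c1*κ/(S_1 - 1) = 1 + (3/20)*κ + ...; c2 = 3/20.

The regular C-fraction coefficients are [11/6, -61/40, 3/20].


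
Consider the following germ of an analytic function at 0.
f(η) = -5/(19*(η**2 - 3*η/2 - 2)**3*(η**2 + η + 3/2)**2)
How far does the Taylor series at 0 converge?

Denominator factor (η**2 - 3*η/2 - 2)^3: discriminant 41/4, real irrational roots 3/4 + (1/4)*sqrt(41) and 3/4 - (1/4)*sqrt(41); poles of order 3, moduli 3/4 + (1/4)*sqrt(41) and -3/4 + (1/4)*sqrt(41).
Denominator factor (η**2 + η + 3/2)^2: discriminant -5, complex-conjugate roots (-1/2) + ((1/2)*sqrt(5))*i and (-1/2) - ((1/2)*sqrt(5))*i; poles of order 2, moduli (1/2)*sqrt(6) and (1/2)*sqrt(6).
The radius of convergence is the smallest modulus among the singular points: -3/4 + (1/4)*sqrt(41).

The radius of convergence is -3/4 + (1/4)*sqrt(41).


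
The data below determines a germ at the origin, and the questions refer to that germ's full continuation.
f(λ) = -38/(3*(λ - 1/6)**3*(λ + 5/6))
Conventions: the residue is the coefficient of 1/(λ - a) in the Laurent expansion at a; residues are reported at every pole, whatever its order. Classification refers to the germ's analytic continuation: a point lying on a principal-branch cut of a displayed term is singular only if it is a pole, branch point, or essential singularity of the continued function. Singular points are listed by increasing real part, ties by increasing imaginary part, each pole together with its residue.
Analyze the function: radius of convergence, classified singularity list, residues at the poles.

Denominator factor (λ - 1/6)^3: pole of order 3 at 1/6, modulus 1/6.
Denominator factor (λ + 5/6): pole of order 1 at -5/6, modulus 5/6.
The radius of convergence is the smallest modulus among the singular points: 1/6.
At the order-1 pole -5/6 set g(λ) = (λ - (-5/6))*f(λ) = -38/(3*(λ - 1/6)**3).
Simple pole: residue = g(a) at a = -5/6, which is 38/3.
At the order-3 pole 1/6 set g(λ) = (λ - (1/6))^3*f(λ) = -38/(3*(λ + 5/6)).
Order-3 pole: residue = g''(a)/2; g''(1/6) = -76/3, so the residue is -38/3.
List the singular points by increasing real part (a conjugate pair: the negative imaginary part first).

Radius of convergence at 0: 1/6.
At -5/6: a pole of order 1; residue 38/3.
At 1/6: a pole of order 3; residue -38/3.


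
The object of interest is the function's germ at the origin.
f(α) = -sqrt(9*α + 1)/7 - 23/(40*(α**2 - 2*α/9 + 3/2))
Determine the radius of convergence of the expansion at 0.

The radius of convergence is 1/9.

Denominator factor (α**2 - 2*α/9 + 3/2): discriminant -482/81, complex-conjugate roots (1/9) + ((1/18)*sqrt(482))*i and (1/9) - ((1/18)*sqrt(482))*i; poles of order 1, moduli (1/2)*sqrt(6) and (1/2)*sqrt(6).
Branch term (-1/7)*sqrt(1 - α/(-1/9)): its argument vanishes at α = -1/9, a square-root branch point, modulus 1/9.
The radius of convergence is the smallest modulus among the singular points: 1/9.


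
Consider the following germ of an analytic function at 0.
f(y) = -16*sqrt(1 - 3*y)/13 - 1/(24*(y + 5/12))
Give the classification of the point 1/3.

The point is an algebraic (square-root) branch point.

The term (-16/13)*sqrt(1 - y/(1/3)) has argument 1 - 1/3/(1/3) = 0 at 1/3: a square-root (algebraic, two-sheeted) branch point; the remaining terms are analytic or single-valued there.


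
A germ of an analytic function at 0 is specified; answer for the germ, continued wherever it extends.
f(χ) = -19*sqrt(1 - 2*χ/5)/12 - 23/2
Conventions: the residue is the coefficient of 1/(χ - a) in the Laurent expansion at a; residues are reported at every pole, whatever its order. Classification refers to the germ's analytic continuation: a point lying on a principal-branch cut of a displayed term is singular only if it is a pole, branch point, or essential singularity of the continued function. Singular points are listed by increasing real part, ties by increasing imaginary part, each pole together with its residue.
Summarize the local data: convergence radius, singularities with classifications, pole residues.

Branch term (-19/12)*sqrt(1 - χ/(5/2)): its argument vanishes at χ = 5/2, a square-root branch point, modulus 5/2.
The radius of convergence is the smallest modulus among the singular points: 5/2.

Radius of convergence at 0: 5/2.
At 5/2: an algebraic (square-root) branch point.


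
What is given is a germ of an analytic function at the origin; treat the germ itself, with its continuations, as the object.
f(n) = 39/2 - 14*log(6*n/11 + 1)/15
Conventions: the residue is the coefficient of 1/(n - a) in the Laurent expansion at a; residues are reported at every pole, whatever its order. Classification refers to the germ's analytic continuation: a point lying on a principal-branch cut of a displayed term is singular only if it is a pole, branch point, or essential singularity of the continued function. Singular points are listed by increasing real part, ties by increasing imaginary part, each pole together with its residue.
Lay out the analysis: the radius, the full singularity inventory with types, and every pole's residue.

Branch term (-14/15)*log(1 - n/(-11/6)): its argument vanishes at n = -11/6, a logarithmic branch point, modulus 11/6.
The radius of convergence is the smallest modulus among the singular points: 11/6.

Radius of convergence at 0: 11/6.
At -11/6: a logarithmic branch point.


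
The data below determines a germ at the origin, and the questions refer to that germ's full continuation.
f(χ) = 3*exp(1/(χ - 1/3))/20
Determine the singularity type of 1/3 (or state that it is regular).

The point is an essential singularity.

The exponent 1/(χ - (1/3)) has a pole at 1/3, so exp(1/(χ - (1/3))) takes every nonzero value near it: an essential singularity (not a pole of any order).


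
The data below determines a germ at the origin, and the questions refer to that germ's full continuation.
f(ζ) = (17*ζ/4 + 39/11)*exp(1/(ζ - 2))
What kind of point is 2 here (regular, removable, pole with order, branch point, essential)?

The point is an essential singularity.

The exponent 1/(ζ - (2)) has a pole at 2, so exp(1/(ζ - (2))) takes every nonzero value near it: an essential singularity (not a pole of any order).


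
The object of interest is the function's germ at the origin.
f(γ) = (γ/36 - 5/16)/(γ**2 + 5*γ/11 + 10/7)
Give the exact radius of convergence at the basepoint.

Denominator factor (γ**2 + 5*γ/11 + 10/7): discriminant -4665/847, complex-conjugate roots (-5/22) + ((1/154)*sqrt(32655))*i and (-5/22) - ((1/154)*sqrt(32655))*i; poles of order 1, moduli (1/7)*sqrt(70) and (1/7)*sqrt(70).
The radius of convergence is the smallest modulus among the singular points: (1/7)*sqrt(70).

The radius of convergence is (1/7)*sqrt(70).


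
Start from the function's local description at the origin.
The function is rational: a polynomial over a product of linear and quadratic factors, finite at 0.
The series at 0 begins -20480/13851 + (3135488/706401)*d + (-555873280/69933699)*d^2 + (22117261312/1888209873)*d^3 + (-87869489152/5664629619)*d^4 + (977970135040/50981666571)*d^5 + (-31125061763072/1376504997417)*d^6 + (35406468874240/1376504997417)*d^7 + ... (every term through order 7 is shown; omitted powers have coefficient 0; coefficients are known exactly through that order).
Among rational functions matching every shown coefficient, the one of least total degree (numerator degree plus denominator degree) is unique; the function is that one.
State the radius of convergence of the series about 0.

The radius of convergence is 9/8.

No rational of total degree below 5 reproduces all 8 coefficients; solving the [2/3] Pade equations on them gives f(d) = (6*d**2/11 + 12*d/17 - 40/19)/(d + 9/8)**3, whose expansion matches every shown term.
Denominator factor (d + 9/8)^3: pole of order 3 at -9/8, modulus 9/8.
The radius of convergence is the smallest modulus among the singular points: 9/8.


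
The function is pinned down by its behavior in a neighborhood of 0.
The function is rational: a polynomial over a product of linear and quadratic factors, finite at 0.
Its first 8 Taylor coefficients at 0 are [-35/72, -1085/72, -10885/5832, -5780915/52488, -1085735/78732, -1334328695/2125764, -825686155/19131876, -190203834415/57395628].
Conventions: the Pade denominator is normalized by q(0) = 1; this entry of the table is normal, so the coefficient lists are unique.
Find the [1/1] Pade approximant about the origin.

The Pade approximant has numerator coefficients [-35/72, -1356775/90396]; denominator coefficients [1, -311/2511].

Taylor coefficients needed (read off): a_0 = -35/72, a_1 = -1085/72, a_2 = -10885/5832.
Write the denominator as Q(κ) = 1 + q1*κ. Requiring Q*f - P = O(κ^3) with deg P <= 1 kills the coefficients of κ^2..κ^2 in Q*f:
  κ^2: a_2 + q1*a_1 = 0, i.e. -10885/5832 + (-1085/72)*q1 = 0.
Solving this linear system: q1 = -311/2511.
The numerator is Q*f truncated at degree 1: P0 = a_0 = -35/72; P1 = a_1 + q1*a_0 = -1356775/90396.


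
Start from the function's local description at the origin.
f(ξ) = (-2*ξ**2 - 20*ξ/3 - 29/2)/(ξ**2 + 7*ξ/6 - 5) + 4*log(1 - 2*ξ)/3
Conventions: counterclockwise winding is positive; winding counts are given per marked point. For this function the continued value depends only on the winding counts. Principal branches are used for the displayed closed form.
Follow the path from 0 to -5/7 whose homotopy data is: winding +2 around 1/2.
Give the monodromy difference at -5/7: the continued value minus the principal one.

Continued minus principal equals (16/3)*pi*i.

The rational part is single-valued and drops out of the difference; each branch term changes only by its own monodromy.
(4/3)*log(1 - ξ/(1/2)): each positive loop around 1/2 adds 2*pi*i to the log, so winding +2 contributes (4/3)*(2)*2*pi*i = (16/3)*pi*i.
Summing the contributions at ξ = -5/7 gives (16/3)*pi*i.
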